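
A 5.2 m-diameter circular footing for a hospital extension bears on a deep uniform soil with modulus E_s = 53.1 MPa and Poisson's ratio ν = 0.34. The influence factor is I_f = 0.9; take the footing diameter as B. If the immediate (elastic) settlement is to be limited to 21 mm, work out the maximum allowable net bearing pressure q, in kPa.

q ≈ 269 kPa

E_s = 53.1 MPa = 53100 kPa.
S_e = q·B·(1−ν²)/E_s · I_f  ⇒  q = S_e·E_s / (B·(1−ν²)·I_f).
q = 0.021 × 53100 / (5.2 × 0.8844 × 0.9) = 269.4 kPa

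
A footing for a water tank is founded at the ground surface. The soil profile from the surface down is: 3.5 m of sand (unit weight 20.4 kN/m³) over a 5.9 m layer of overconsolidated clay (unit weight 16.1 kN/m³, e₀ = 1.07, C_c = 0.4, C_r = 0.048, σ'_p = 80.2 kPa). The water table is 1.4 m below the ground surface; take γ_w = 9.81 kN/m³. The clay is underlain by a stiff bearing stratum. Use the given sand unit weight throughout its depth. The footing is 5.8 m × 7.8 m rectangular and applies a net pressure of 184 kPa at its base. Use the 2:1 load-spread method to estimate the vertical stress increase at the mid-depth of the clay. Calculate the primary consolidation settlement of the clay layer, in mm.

Mid-depth of clay below the ground surface: z = 3.5 + 5.9/2 = 6.45 m.
Total vertical stress at mid-clay: σ_v = 20.4×3.5 + 16.1×2.95 = 118.89 kPa.
Pore pressure: u = 9.81×(6.45 − 1.4) = 49.541 kPa.
Initial effective stress: σ'_0 = σ_v − u = 118.89 − 49.541 = 69.349 kPa.
Stress increase at mid-clay by the 2:1 spreading method:
Δσ = qBL/((B+z)(L+z)) = 184×5.8×7.8/((5.8+6.45)(7.8+6.45)) = 47.686 kPa
Final effective stress: σ'_f = 69.349 + 47.686 = 117.03 kPa.
σ'_f = 117.03 > σ'_p = 80.2 kPa, so the stress path crosses the preconsolidation pressure — recompression up to σ'_p, then virgin compression beyond:
S_c = H/(1+e₀)·[C_r·log₁₀(σ'_p/σ'_0) + C_c·log₁₀(σ'_f/σ'_p)]
    = 5.9/2.07 × [0.048×log₁₀(80.2/69.349) + 0.4×log₁₀(117.03/80.2)]
    = 2.8502 × [0.0030304 + 0.065649] = 0.1958 m

S_c ≈ 196 mm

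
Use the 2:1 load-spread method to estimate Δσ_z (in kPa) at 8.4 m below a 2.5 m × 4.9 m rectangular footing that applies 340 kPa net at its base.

By the 2:1 method the load spreads at 1 horizontal : 2 vertical, so at depth z the loaded area has grown by z in each plan dimension:
Δσ = qBL/((B+z)(L+z)) = 340×2.5×4.9/((2.5+8.4)(4.9+8.4)) = 28.73 kPa

Δσ_z ≈ 28.7 kPa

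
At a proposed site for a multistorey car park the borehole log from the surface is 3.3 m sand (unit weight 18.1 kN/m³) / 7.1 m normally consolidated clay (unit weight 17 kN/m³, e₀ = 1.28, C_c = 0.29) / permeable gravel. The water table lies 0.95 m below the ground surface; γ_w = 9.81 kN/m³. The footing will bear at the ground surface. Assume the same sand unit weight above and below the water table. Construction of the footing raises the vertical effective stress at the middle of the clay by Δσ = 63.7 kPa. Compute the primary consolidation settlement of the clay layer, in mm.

Mid-depth of clay below the ground surface: z = 3.3 + 7.1/2 = 6.85 m.
Total vertical stress at mid-clay: σ_v = 18.1×3.3 + 17×3.55 = 120.08 kPa.
Pore pressure: u = 9.81×(6.85 − 0.95) = 57.879 kPa.
Initial effective stress: σ'_0 = σ_v − u = 120.08 − 57.879 = 62.201 kPa.
Final effective stress: σ'_f = σ'_0 + Δσ = 62.201 + 63.7 = 125.9 kPa.
Normally consolidated clay, so the full stress increment lies on the virgin compression line:
S_c = C_c·H/(1+e₀)·log₁₀(σ'_f/σ'_0) = 0.29×7.1/(1+1.28)×log₁₀(125.9/62.201)
    = 0.90307 × 0.30623 = 0.2765 m

S_c ≈ 277 mm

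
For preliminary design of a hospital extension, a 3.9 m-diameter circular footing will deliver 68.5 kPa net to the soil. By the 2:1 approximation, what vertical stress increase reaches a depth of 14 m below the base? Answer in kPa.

By the 2:1 method the load spreads at 1 horizontal : 2 vertical, so at depth z the loaded area has grown by z in each plan dimension:
Δσ ≈ qD²/(D+z)² = 68.5×3.9²/(3.9+14)² = 3.2517 kPa

Δσ_z ≈ 3.25 kPa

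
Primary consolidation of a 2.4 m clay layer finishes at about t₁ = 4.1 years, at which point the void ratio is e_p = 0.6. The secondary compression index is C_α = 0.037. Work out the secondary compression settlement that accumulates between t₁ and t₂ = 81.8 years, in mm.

Secondary compression: S_s = C_α·H/(1+e_p)·log₁₀(t₂/t₁)
S_s = 0.037×2.4/(1+0.6)×log₁₀(81.8/4.1)
    = 0.0555 × 1.3 = 0.07215 m

S_s ≈ 72.1 mm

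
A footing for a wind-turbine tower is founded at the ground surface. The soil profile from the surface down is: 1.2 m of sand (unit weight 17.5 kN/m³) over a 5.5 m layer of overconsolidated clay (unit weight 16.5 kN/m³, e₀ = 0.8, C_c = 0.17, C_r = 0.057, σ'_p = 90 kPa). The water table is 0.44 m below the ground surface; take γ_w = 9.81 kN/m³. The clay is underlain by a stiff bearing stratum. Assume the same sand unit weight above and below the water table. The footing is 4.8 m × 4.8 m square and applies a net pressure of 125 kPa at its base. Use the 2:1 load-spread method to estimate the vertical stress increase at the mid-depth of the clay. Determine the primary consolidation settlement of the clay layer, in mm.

S_c ≈ 58.9 mm

Mid-depth of clay below the ground surface: z = 1.2 + 5.5/2 = 3.95 m.
Total vertical stress at mid-clay: σ_v = 17.5×1.2 + 16.5×2.75 = 66.375 kPa.
Pore pressure: u = 9.81×(3.95 − 0.44) = 34.433 kPa.
Initial effective stress: σ'_0 = σ_v − u = 66.375 − 34.433 = 31.942 kPa.
Stress increase at mid-clay by the 2:1 spreading method:
Δσ = qBL/((B+z)(L+z)) = 125×4.8×4.8/((4.8+3.95)(4.8+3.95)) = 37.616 kPa
Final effective stress: σ'_f = 31.942 + 37.616 = 69.558 kPa.
σ'_f = 69.558 ≤ σ'_p = 90 kPa, so the clay remains overconsolidated and only the recompression index applies:
S_c = C_r·H/(1+e₀)·log₁₀(σ'_f/σ'_0) = 0.057×5.5/1.8×log₁₀(69.558/31.942)
    = 0.17417 × 0.33798 = 0.05887 m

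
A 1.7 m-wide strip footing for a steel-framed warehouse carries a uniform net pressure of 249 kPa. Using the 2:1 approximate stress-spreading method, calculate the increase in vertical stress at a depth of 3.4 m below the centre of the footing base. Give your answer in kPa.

By the 2:1 method the load spreads at 1 horizontal : 2 vertical, so at depth z the loaded area has grown by z in each plan dimension:
Δσ = qB/(B+z) = 249×1.7/(1.7+3.4) = 83 kPa

Δσ_z ≈ 83 kPa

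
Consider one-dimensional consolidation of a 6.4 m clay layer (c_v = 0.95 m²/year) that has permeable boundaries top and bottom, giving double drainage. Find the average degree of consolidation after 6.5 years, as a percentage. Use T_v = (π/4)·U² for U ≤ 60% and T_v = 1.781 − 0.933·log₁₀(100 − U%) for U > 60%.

U ≈ 81.7 %

Drainage path length: H_d = H/2 = 3.2 m (double drainage).
T_v = c_v·t/H_d² = 0.95×6.5/3.2² = 0.60303.
T_v = 0.60303 corresponds to the U > 60% branch:
U = 1 − 10^((1.781 − T_v)/0.933)/100 = 0.817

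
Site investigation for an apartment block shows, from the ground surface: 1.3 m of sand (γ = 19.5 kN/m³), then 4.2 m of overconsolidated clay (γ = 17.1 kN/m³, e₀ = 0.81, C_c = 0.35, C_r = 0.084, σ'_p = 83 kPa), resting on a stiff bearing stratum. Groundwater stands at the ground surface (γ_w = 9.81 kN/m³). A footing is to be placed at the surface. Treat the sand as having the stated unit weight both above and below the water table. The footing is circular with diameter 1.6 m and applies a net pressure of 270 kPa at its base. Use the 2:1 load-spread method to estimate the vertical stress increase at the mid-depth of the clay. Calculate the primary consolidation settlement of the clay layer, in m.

Mid-depth of clay below the ground surface: z = 1.3 + 4.2/2 = 3.4 m.
Total vertical stress at mid-clay: σ_v = 19.5×1.3 + 17.1×2.1 = 61.26 kPa.
Pore pressure: u = 9.81×(3.4 − 0) = 33.354 kPa.
Initial effective stress: σ'_0 = σ_v − u = 61.26 − 33.354 = 27.906 kPa.
Stress increase at mid-clay by the 2:1 spreading method:
Δσ ≈ qD²/(D+z)² = 270×1.6²/(1.6+3.4)² = 27.648 kPa
Final effective stress: σ'_f = 27.906 + 27.648 = 55.554 kPa.
σ'_f = 55.554 ≤ σ'_p = 83 kPa, so the clay remains overconsolidated and only the recompression index applies:
S_c = C_r·H/(1+e₀)·log₁₀(σ'_f/σ'_0) = 0.084×4.2/1.81×log₁₀(55.554/27.906)
    = 0.19491 × 0.29902 = 0.05828 m

S_c ≈ 0.0583 m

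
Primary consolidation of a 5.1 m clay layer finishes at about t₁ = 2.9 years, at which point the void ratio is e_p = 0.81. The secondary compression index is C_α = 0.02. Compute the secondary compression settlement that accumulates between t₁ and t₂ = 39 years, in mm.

S_s ≈ 63.6 mm

Secondary compression: S_s = C_α·H/(1+e_p)·log₁₀(t₂/t₁)
S_s = 0.02×5.1/(1+0.81)×log₁₀(39/2.9)
    = 0.05635 × 1.129 = 0.0636 m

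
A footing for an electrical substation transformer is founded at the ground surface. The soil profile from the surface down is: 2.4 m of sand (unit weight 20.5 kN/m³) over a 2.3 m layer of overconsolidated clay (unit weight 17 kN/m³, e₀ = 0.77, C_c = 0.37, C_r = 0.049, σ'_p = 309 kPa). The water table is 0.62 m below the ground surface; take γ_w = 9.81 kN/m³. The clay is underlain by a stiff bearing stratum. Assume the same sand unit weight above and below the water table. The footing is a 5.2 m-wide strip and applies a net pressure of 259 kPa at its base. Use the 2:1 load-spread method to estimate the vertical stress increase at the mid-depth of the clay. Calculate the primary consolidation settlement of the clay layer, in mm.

S_c ≈ 43.6 mm

Mid-depth of clay below the ground surface: z = 2.4 + 2.3/2 = 3.55 m.
Total vertical stress at mid-clay: σ_v = 20.5×2.4 + 17×1.15 = 68.75 kPa.
Pore pressure: u = 9.81×(3.55 − 0.62) = 28.743 kPa.
Initial effective stress: σ'_0 = σ_v − u = 68.75 − 28.743 = 40.007 kPa.
Stress increase at mid-clay by the 2:1 spreading method:
Δσ = qB/(B+z) = 259×5.2/(5.2+3.55) = 153.92 kPa
Final effective stress: σ'_f = 40.007 + 153.92 = 193.93 kPa.
σ'_f = 193.93 ≤ σ'_p = 309 kPa, so the clay remains overconsolidated and only the recompression index applies:
S_c = C_r·H/(1+e₀)·log₁₀(σ'_f/σ'_0) = 0.049×2.3/1.77×log₁₀(193.93/40.007)
    = 0.063671 × 0.68551 = 0.04365 m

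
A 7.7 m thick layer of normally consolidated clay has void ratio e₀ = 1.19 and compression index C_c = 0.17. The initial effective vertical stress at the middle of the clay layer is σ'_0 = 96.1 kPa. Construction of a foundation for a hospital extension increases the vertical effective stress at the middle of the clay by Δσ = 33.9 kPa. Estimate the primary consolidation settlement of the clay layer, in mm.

Final effective stress: σ'_f = σ'_0 + Δσ = 96.1 + 33.9 = 130 kPa.
Normally consolidated clay, so the full stress increment lies on the virgin compression line:
S_c = C_c·H/(1+e₀)·log₁₀(σ'_f/σ'_0) = 0.17×7.7/(1+1.19)×log₁₀(130/96.1)
    = 0.59772 × 0.13122 = 0.07843 m

S_c ≈ 78.4 mm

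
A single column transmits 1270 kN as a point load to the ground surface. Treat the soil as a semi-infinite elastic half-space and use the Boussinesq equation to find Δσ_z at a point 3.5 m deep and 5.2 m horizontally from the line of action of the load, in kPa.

Δσ_z ≈ 2.69 kPa

Boussinesq vertical stress below a point load on an elastic half-space:
Δσ_z = 3P/(2πz²) · [1 + (r/z)²]^(−5/2)
r/z = 5.2/3.5 = 1.4857; [1+(r/z)²]^(−5/2) = 0.054279.
Δσ_z = 3×1270/(2π×3.5²) × 0.054279 = 49.5 × 0.054279 = 2.687 kPa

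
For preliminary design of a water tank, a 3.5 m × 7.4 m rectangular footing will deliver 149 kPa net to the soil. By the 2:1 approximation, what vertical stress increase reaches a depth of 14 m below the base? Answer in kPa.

By the 2:1 method the load spreads at 1 horizontal : 2 vertical, so at depth z the loaded area has grown by z in each plan dimension:
Δσ = qBL/((B+z)(L+z)) = 149×3.5×7.4/((3.5+14)(7.4+14)) = 10.305 kPa

Δσ_z ≈ 10.3 kPa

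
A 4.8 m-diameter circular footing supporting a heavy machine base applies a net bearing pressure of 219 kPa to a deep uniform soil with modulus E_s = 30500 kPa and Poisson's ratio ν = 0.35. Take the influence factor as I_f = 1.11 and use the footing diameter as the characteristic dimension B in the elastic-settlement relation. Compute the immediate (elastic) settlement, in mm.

S_e ≈ 33.6 mm

Immediate (elastic) settlement: S_e = q·B·(1−ν²)/E_s · I_f.
S_e = 219 × 4.8 × (1 − 0.35²) / 30500 × 1.11
    = 219 × 4.8 × 0.8775 / 30500 × 1.11
    = 0.03357 m = 33.57 mm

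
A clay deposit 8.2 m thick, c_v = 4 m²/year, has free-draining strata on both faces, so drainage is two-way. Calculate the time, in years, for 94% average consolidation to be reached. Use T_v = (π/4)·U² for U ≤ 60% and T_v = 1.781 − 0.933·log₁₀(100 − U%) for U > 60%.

Drainage path length: H_d = H/2 = 4.1 m (double drainage).
U > 60%: T_v = 1.781 − 0.933·log₁₀(100 − 94) = 1.055.
t = T_v·H_d²/c_v = 1.055×4.1²/4 = 4.434 years.

t ≈ 4.43 years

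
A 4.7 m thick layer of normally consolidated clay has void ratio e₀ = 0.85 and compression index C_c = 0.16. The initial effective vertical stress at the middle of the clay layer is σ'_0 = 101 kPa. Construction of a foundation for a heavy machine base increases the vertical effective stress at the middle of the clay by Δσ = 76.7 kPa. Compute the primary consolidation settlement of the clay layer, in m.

Final effective stress: σ'_f = σ'_0 + Δσ = 101 + 76.7 = 177.7 kPa.
Normally consolidated clay, so the full stress increment lies on the virgin compression line:
S_c = C_c·H/(1+e₀)·log₁₀(σ'_f/σ'_0) = 0.16×4.7/(1+0.85)×log₁₀(177.7/101)
    = 0.40649 × 0.24537 = 0.09974 m

S_c ≈ 0.0997 m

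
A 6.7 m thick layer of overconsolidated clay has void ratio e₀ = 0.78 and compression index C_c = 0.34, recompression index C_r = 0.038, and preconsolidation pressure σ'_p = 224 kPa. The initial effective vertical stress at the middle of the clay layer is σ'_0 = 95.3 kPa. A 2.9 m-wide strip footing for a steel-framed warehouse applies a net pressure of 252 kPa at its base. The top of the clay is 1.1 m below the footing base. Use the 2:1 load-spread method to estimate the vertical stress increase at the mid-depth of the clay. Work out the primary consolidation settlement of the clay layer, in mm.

S_c ≈ 44.4 mm

Mid-depth of clay below the footing base: z = 1.1 + 6.7/2 = 4.45 m.
Stress increase at mid-clay by the 2:1 spreading method:
Δσ = qB/(B+z) = 252×2.9/(2.9+4.45) = 99.429 kPa
Final effective stress: σ'_f = 95.3 + 99.429 = 194.73 kPa.
σ'_f = 194.73 ≤ σ'_p = 224 kPa, so the clay remains overconsolidated and only the recompression index applies:
S_c = C_r·H/(1+e₀)·log₁₀(σ'_f/σ'_0) = 0.038×6.7/1.78×log₁₀(194.73/95.3)
    = 0.14303 × 0.31034 = 0.04439 m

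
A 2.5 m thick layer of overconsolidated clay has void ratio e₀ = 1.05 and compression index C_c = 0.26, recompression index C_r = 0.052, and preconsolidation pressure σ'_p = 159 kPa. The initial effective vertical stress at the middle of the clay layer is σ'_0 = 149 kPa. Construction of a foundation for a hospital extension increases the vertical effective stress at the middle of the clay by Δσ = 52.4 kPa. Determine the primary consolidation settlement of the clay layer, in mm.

Final effective stress: σ'_f = 149 + 52.4 = 201.4 kPa.
σ'_f = 201.4 > σ'_p = 159 kPa, so the stress path crosses the preconsolidation pressure — recompression up to σ'_p, then virgin compression beyond:
S_c = H/(1+e₀)·[C_r·log₁₀(σ'_p/σ'_0) + C_c·log₁₀(σ'_f/σ'_p)]
    = 2.5/2.05 × [0.052×log₁₀(159/149) + 0.26×log₁₀(201.4/159)]
    = 1.2195 × [0.001467 + 0.026692] = 0.03434 m

S_c ≈ 34.3 mm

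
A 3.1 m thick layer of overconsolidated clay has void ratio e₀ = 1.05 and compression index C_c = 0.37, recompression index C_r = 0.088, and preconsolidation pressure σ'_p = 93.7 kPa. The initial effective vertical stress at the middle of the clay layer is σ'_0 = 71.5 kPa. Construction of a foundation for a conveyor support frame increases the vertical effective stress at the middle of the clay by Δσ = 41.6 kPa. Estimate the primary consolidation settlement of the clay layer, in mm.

S_c ≈ 61.4 mm

Final effective stress: σ'_f = 71.5 + 41.6 = 113.1 kPa.
σ'_f = 113.1 > σ'_p = 93.7 kPa, so the stress path crosses the preconsolidation pressure — recompression up to σ'_p, then virgin compression beyond:
S_c = H/(1+e₀)·[C_r·log₁₀(σ'_p/σ'_0) + C_c·log₁₀(σ'_f/σ'_p)]
    = 3.1/2.05 × [0.088×log₁₀(93.7/71.5) + 0.37×log₁₀(113.1/93.7)]
    = 1.5122 × [0.010334 + 0.030238] = 0.06135 m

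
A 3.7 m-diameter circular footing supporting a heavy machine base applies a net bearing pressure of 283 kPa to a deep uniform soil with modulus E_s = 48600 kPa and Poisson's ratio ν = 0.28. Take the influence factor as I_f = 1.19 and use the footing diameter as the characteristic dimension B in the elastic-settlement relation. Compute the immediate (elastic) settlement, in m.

S_e ≈ 0.0236 m

Immediate (elastic) settlement: S_e = q·B·(1−ν²)/E_s · I_f.
S_e = 283 × 3.7 × (1 − 0.28²) / 48600 × 1.19
    = 283 × 3.7 × 0.9216 / 48600 × 1.19
    = 0.02363 m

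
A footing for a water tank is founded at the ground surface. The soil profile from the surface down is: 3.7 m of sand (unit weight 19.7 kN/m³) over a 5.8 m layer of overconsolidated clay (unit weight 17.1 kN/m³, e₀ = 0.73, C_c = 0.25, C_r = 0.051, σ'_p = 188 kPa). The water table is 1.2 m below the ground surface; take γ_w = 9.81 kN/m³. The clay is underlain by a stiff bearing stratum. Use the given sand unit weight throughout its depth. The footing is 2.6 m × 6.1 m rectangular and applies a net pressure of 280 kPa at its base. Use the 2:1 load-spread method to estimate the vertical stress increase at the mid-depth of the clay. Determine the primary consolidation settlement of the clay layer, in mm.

Mid-depth of clay below the ground surface: z = 3.7 + 5.8/2 = 6.6 m.
Total vertical stress at mid-clay: σ_v = 19.7×3.7 + 17.1×2.9 = 122.48 kPa.
Pore pressure: u = 9.81×(6.6 − 1.2) = 52.974 kPa.
Initial effective stress: σ'_0 = σ_v − u = 122.48 − 52.974 = 69.506 kPa.
Stress increase at mid-clay by the 2:1 spreading method:
Δσ = qBL/((B+z)(L+z)) = 280×2.6×6.1/((2.6+6.6)(6.1+6.6)) = 38.008 kPa
Final effective stress: σ'_f = 69.506 + 38.008 = 107.51 kPa.
σ'_f = 107.51 ≤ σ'_p = 188 kPa, so the clay remains overconsolidated and only the recompression index applies:
S_c = C_r·H/(1+e₀)·log₁₀(σ'_f/σ'_0) = 0.051×5.8/1.73×log₁₀(107.51/69.506)
    = 0.17098 × 0.18943 = 0.03239 m

S_c ≈ 32.4 mm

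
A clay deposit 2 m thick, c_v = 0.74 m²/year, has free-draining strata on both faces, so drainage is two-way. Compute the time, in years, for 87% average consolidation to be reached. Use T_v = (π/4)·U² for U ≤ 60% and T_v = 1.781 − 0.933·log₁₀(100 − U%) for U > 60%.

Drainage path length: H_d = H/2 = 1 m (double drainage).
U > 60%: T_v = 1.781 − 0.933·log₁₀(100 − 87) = 0.74169.
t = T_v·H_d²/c_v = 0.74169×1²/0.74 = 1.002 years.

t ≈ 1 years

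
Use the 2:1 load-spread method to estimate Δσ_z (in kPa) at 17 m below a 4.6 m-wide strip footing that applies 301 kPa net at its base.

By the 2:1 method the load spreads at 1 horizontal : 2 vertical, so at depth z the loaded area has grown by z in each plan dimension:
Δσ = qB/(B+z) = 301×4.6/(4.6+17) = 64.102 kPa

Δσ_z ≈ 64.1 kPa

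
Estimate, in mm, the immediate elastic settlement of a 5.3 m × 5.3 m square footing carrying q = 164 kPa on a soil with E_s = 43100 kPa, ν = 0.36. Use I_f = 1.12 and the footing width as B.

Immediate (elastic) settlement: S_e = q·B·(1−ν²)/E_s · I_f.
S_e = 164 × 5.3 × (1 − 0.36²) / 43100 × 1.12
    = 164 × 5.3 × 0.8704 / 43100 × 1.12
    = 0.01966 m = 19.66 mm

S_e ≈ 19.7 mm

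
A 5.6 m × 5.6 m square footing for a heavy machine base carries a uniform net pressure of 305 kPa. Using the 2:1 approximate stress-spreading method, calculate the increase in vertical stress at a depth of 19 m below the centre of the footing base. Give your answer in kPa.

Δσ_z ≈ 15.8 kPa

By the 2:1 method the load spreads at 1 horizontal : 2 vertical, so at depth z the loaded area has grown by z in each plan dimension:
Δσ = qBL/((B+z)(L+z)) = 305×5.6×5.6/((5.6+19)(5.6+19)) = 15.805 kPa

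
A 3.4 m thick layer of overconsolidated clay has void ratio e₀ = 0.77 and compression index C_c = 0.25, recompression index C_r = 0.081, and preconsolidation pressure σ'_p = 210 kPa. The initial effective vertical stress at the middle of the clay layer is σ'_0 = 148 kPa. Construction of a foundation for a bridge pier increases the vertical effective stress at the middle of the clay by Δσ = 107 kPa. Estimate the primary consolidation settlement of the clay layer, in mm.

Final effective stress: σ'_f = 148 + 107 = 255 kPa.
σ'_f = 255 > σ'_p = 210 kPa, so the stress path crosses the preconsolidation pressure — recompression up to σ'_p, then virgin compression beyond:
S_c = H/(1+e₀)·[C_r·log₁₀(σ'_p/σ'_0) + C_c·log₁₀(σ'_f/σ'_p)]
    = 3.4/1.77 × [0.081×log₁₀(210/148) + 0.25×log₁₀(255/210)]
    = 1.9209 × [0.012309 + 0.02108] = 0.06414 m

S_c ≈ 64.1 mm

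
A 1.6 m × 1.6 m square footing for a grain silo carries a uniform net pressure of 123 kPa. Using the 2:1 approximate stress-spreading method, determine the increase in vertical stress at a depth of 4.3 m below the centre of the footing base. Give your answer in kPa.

By the 2:1 method the load spreads at 1 horizontal : 2 vertical, so at depth z the loaded area has grown by z in each plan dimension:
Δσ = qBL/((B+z)(L+z)) = 123×1.6×1.6/((1.6+4.3)(1.6+4.3)) = 9.0457 kPa

Δσ_z ≈ 9.05 kPa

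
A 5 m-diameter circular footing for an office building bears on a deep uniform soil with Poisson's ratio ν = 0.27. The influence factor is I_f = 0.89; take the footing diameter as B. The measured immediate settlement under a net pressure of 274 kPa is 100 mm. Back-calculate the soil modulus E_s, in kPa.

E_s ≈ 11300 kPa

S_e = q·B·(1−ν²)/E_s · I_f  ⇒  E_s = q·B·(1−ν²)·I_f / S_e.
E_s = 274 × 5 × 0.9271 × 0.89 / 0.1 = 11300 kPa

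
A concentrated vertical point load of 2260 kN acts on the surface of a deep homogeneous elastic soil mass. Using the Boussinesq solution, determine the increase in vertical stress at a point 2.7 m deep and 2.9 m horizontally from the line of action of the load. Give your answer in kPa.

Δσ_z ≈ 21.7 kPa

Boussinesq vertical stress below a point load on an elastic half-space:
Δσ_z = 3P/(2πz²) · [1 + (r/z)²]^(−5/2)
r/z = 2.9/2.7 = 1.0741; [1+(r/z)²]^(−5/2) = 0.14692.
Δσ_z = 3×2260/(2π×2.7²) × 0.14692 = 148.02 × 0.14692 = 21.75 kPa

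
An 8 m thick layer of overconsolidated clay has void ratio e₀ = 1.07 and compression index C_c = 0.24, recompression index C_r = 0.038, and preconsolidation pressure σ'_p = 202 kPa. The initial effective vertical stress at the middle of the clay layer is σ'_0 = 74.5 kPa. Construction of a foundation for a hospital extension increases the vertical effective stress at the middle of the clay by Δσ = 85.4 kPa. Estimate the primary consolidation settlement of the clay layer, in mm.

Final effective stress: σ'_f = 74.5 + 85.4 = 159.9 kPa.
σ'_f = 159.9 ≤ σ'_p = 202 kPa, so the clay remains overconsolidated and only the recompression index applies:
S_c = C_r·H/(1+e₀)·log₁₀(σ'_f/σ'_0) = 0.038×8/2.07×log₁₀(159.9/74.5)
    = 0.14686 × 0.33169 = 0.04871 m

S_c ≈ 48.7 mm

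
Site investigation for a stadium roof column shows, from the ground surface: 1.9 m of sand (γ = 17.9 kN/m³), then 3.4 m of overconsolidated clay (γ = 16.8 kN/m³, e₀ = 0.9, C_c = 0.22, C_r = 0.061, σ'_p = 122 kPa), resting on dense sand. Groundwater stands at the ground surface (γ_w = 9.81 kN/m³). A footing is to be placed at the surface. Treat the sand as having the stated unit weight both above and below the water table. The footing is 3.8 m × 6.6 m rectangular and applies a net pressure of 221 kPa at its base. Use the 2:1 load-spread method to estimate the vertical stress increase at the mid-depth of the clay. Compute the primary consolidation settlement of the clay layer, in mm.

S_c ≈ 62 mm

Mid-depth of clay below the ground surface: z = 1.9 + 3.4/2 = 3.6 m.
Total vertical stress at mid-clay: σ_v = 17.9×1.9 + 16.8×1.7 = 62.57 kPa.
Pore pressure: u = 9.81×(3.6 − 0) = 35.316 kPa.
Initial effective stress: σ'_0 = σ_v − u = 62.57 − 35.316 = 27.254 kPa.
Stress increase at mid-clay by the 2:1 spreading method:
Δσ = qBL/((B+z)(L+z)) = 221×3.8×6.6/((3.8+3.6)(6.6+3.6)) = 73.432 kPa
Final effective stress: σ'_f = 27.254 + 73.432 = 100.69 kPa.
σ'_f = 100.69 ≤ σ'_p = 122 kPa, so the clay remains overconsolidated and only the recompression index applies:
S_c = C_r·H/(1+e₀)·log₁₀(σ'_f/σ'_0) = 0.061×3.4/1.9×log₁₀(100.69/27.254)
    = 0.10916 × 0.56756 = 0.06195 m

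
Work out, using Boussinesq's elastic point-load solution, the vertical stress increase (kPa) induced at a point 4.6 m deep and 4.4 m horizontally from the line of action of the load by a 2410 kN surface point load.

Boussinesq vertical stress below a point load on an elastic half-space:
Δσ_z = 3P/(2πz²) · [1 + (r/z)²]^(−5/2)
r/z = 4.4/4.6 = 0.95652; [1+(r/z)²]^(−5/2) = 0.19707.
Δσ_z = 3×2410/(2π×4.6²) × 0.19707 = 54.38 × 0.19707 = 10.72 kPa

Δσ_z ≈ 10.7 kPa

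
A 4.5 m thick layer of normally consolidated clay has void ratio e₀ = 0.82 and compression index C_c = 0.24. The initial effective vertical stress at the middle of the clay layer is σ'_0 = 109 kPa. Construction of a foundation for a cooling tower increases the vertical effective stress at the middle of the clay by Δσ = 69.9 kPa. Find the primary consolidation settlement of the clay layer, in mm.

Final effective stress: σ'_f = σ'_0 + Δσ = 109 + 69.9 = 178.9 kPa.
Normally consolidated clay, so the full stress increment lies on the virgin compression line:
S_c = C_c·H/(1+e₀)·log₁₀(σ'_f/σ'_0) = 0.24×4.5/(1+0.82)×log₁₀(178.9/109)
    = 0.59341 × 0.21518 = 0.1277 m

S_c ≈ 128 mm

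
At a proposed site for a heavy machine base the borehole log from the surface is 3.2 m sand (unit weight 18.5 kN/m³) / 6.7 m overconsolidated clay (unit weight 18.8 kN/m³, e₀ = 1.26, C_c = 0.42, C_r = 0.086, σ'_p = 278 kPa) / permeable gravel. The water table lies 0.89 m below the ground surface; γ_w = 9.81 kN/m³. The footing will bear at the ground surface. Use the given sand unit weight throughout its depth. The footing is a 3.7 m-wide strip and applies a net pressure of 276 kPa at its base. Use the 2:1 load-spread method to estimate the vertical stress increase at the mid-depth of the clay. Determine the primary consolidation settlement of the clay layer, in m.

Mid-depth of clay below the ground surface: z = 3.2 + 6.7/2 = 6.55 m.
Total vertical stress at mid-clay: σ_v = 18.5×3.2 + 18.8×3.35 = 122.18 kPa.
Pore pressure: u = 9.81×(6.55 − 0.89) = 55.525 kPa.
Initial effective stress: σ'_0 = σ_v − u = 122.18 − 55.525 = 66.655 kPa.
Stress increase at mid-clay by the 2:1 spreading method:
Δσ = qB/(B+z) = 276×3.7/(3.7+6.55) = 99.629 kPa
Final effective stress: σ'_f = 66.655 + 99.629 = 166.28 kPa.
σ'_f = 166.28 ≤ σ'_p = 278 kPa, so the clay remains overconsolidated and only the recompression index applies:
S_c = C_r·H/(1+e₀)·log₁₀(σ'_f/σ'_0) = 0.086×6.7/2.26×log₁₀(166.28/66.655)
    = 0.25496 × 0.39701 = 0.1012 m

S_c ≈ 0.101 m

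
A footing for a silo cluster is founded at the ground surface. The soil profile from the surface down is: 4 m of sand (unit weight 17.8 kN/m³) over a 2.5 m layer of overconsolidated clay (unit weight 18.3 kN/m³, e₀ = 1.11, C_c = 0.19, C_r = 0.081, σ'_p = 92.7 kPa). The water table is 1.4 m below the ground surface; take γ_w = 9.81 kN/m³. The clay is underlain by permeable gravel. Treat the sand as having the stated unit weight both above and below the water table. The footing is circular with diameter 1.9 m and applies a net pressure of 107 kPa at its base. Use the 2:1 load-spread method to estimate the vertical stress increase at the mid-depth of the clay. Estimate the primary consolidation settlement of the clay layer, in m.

Mid-depth of clay below the ground surface: z = 4 + 2.5/2 = 5.25 m.
Total vertical stress at mid-clay: σ_v = 17.8×4 + 18.3×1.25 = 94.075 kPa.
Pore pressure: u = 9.81×(5.25 − 1.4) = 37.769 kPa.
Initial effective stress: σ'_0 = σ_v − u = 94.075 − 37.769 = 56.306 kPa.
Stress increase at mid-clay by the 2:1 spreading method:
Δσ ≈ qD²/(D+z)² = 107×1.9²/(1.9+5.25)² = 7.5558 kPa
Final effective stress: σ'_f = 56.306 + 7.5558 = 63.862 kPa.
σ'_f = 63.862 ≤ σ'_p = 92.7 kPa, so the clay remains overconsolidated and only the recompression index applies:
S_c = C_r·H/(1+e₀)·log₁₀(σ'_f/σ'_0) = 0.081×2.5/2.11×log₁₀(63.862/56.306)
    = 0.095969 × 0.054688 = 0.005248 m

S_c ≈ 0.00525 m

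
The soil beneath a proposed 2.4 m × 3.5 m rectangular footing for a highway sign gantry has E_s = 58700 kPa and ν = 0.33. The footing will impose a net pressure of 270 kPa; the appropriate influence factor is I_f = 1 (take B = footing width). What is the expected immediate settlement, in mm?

S_e ≈ 9.84 mm

Immediate (elastic) settlement: S_e = q·B·(1−ν²)/E_s · I_f.
S_e = 270 × 2.4 × (1 − 0.33²) / 58700 × 1
    = 270 × 2.4 × 0.8911 / 58700 × 1
    = 0.009837 m = 9.837 mm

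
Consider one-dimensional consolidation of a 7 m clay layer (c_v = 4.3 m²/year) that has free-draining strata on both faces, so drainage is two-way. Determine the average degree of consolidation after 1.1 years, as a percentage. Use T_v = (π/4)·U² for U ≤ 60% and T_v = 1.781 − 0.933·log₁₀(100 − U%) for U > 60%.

U ≈ 68.7 %

Drainage path length: H_d = H/2 = 3.5 m (double drainage).
T_v = c_v·t/H_d² = 4.3×1.1/3.5² = 0.38612.
T_v = 0.38612 corresponds to the U > 60% branch:
U = 1 − 10^((1.781 − T_v)/0.933)/100 = 0.6874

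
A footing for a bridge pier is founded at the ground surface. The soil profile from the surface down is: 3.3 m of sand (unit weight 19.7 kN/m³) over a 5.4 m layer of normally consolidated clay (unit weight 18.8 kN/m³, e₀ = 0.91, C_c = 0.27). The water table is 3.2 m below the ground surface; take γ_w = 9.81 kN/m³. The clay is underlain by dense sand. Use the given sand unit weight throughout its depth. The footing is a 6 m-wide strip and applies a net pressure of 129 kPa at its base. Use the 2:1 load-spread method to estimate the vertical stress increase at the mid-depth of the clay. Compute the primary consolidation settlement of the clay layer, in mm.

S_c ≈ 182 mm

Mid-depth of clay below the ground surface: z = 3.3 + 5.4/2 = 6 m.
Total vertical stress at mid-clay: σ_v = 19.7×3.3 + 18.8×2.7 = 115.77 kPa.
Pore pressure: u = 9.81×(6 − 3.2) = 27.468 kPa.
Initial effective stress: σ'_0 = σ_v − u = 115.77 − 27.468 = 88.302 kPa.
Stress increase at mid-clay by the 2:1 spreading method:
Δσ = qB/(B+z) = 129×6/(6+6) = 64.5 kPa
Final effective stress: σ'_f = σ'_0 + Δσ = 88.302 + 64.5 = 152.8 kPa.
Normally consolidated clay, so the full stress increment lies on the virgin compression line:
S_c = C_c·H/(1+e₀)·log₁₀(σ'_f/σ'_0) = 0.27×5.4/(1+0.91)×log₁₀(152.8/88.302)
    = 0.76335 × 0.23815 = 0.1818 m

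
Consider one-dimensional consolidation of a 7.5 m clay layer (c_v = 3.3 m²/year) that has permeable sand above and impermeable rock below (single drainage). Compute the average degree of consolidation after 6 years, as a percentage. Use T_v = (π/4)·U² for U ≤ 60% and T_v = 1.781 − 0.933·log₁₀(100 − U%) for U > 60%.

U ≈ 66 %

Drainage path length: H_d = H = 7.5 m (single drainage).
T_v = c_v·t/H_d² = 3.3×6/7.5² = 0.352.
T_v = 0.352 corresponds to the U > 60% branch:
U = 1 − 10^((1.781 − T_v)/0.933)/100 = 0.6599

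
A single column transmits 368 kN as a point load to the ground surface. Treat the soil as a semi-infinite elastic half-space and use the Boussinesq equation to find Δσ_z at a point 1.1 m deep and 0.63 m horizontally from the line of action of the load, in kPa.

Δσ_z ≈ 71.4 kPa

Boussinesq vertical stress below a point load on an elastic half-space:
Δσ_z = 3P/(2πz²) · [1 + (r/z)²]^(−5/2)
r/z = 0.63/1.1 = 0.57273; [1+(r/z)²]^(−5/2) = 0.49203.
Δσ_z = 3×368/(2π×1.1²) × 0.49203 = 145.21 × 0.49203 = 71.45 kPa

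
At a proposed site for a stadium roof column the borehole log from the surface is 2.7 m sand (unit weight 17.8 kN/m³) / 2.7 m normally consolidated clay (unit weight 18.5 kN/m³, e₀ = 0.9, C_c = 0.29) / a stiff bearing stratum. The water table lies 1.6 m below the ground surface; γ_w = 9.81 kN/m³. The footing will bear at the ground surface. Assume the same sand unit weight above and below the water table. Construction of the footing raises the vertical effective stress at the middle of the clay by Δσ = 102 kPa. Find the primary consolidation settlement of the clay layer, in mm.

S_c ≈ 201 mm

Mid-depth of clay below the ground surface: z = 2.7 + 2.7/2 = 4.05 m.
Total vertical stress at mid-clay: σ_v = 17.8×2.7 + 18.5×1.35 = 73.035 kPa.
Pore pressure: u = 9.81×(4.05 − 1.6) = 24.035 kPa.
Initial effective stress: σ'_0 = σ_v − u = 73.035 − 24.035 = 49 kPa.
Final effective stress: σ'_f = σ'_0 + Δσ = 49 + 102 = 151 kPa.
Normally consolidated clay, so the full stress increment lies on the virgin compression line:
S_c = C_c·H/(1+e₀)·log₁₀(σ'_f/σ'_0) = 0.29×2.7/(1+0.9)×log₁₀(151/49)
    = 0.41211 × 0.48878 = 0.2014 m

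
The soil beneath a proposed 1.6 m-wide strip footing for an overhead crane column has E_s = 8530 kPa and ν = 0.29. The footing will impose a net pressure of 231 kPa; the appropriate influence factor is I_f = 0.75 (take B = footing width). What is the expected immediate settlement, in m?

S_e ≈ 0.0298 m

Immediate (elastic) settlement: S_e = q·B·(1−ν²)/E_s · I_f.
S_e = 231 × 1.6 × (1 − 0.29²) / 8530 × 0.75
    = 231 × 1.6 × 0.9159 / 8530 × 0.75
    = 0.02976 m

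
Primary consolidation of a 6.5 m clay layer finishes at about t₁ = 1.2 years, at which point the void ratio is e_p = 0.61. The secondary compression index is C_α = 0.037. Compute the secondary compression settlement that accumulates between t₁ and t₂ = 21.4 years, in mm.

S_s ≈ 187 mm

Secondary compression: S_s = C_α·H/(1+e_p)·log₁₀(t₂/t₁)
S_s = 0.037×6.5/(1+0.61)×log₁₀(21.4/1.2)
    = 0.1494 × 1.251 = 0.1869 m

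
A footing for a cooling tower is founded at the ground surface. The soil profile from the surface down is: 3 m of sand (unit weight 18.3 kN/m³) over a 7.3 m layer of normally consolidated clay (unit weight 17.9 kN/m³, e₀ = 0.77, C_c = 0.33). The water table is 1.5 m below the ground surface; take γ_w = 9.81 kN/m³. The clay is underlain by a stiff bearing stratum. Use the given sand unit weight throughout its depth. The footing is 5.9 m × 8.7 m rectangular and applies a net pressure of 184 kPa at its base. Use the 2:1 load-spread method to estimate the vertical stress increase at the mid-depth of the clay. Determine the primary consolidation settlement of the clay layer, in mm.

Mid-depth of clay below the ground surface: z = 3 + 7.3/2 = 6.65 m.
Total vertical stress at mid-clay: σ_v = 18.3×3 + 17.9×3.65 = 120.23 kPa.
Pore pressure: u = 9.81×(6.65 − 1.5) = 50.522 kPa.
Initial effective stress: σ'_0 = σ_v − u = 120.23 − 50.522 = 69.708 kPa.
Stress increase at mid-clay by the 2:1 spreading method:
Δσ = qBL/((B+z)(L+z)) = 184×5.9×8.7/((5.9+6.65)(8.7+6.65)) = 49.027 kPa
Final effective stress: σ'_f = σ'_0 + Δσ = 69.708 + 49.027 = 118.73 kPa.
Normally consolidated clay, so the full stress increment lies on the virgin compression line:
S_c = C_c·H/(1+e₀)·log₁₀(σ'_f/σ'_0) = 0.33×7.3/(1+0.77)×log₁₀(118.73/69.708)
    = 1.361 × 0.23128 = 0.3148 m

S_c ≈ 315 mm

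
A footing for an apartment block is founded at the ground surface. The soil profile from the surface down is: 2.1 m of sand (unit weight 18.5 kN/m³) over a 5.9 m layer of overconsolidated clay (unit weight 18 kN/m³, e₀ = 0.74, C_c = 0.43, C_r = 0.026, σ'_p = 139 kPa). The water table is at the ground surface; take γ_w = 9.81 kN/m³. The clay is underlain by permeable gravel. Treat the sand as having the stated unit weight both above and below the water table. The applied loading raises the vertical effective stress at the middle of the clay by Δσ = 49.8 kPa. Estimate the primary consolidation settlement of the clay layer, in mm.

S_c ≈ 29.7 mm

Mid-depth of clay below the ground surface: z = 2.1 + 5.9/2 = 5.05 m.
Total vertical stress at mid-clay: σ_v = 18.5×2.1 + 18×2.95 = 91.95 kPa.
Pore pressure: u = 9.81×(5.05 − 0) = 49.541 kPa.
Initial effective stress: σ'_0 = σ_v − u = 91.95 − 49.541 = 42.409 kPa.
Final effective stress: σ'_f = 42.409 + 49.8 = 92.209 kPa.
σ'_f = 92.209 ≤ σ'_p = 139 kPa, so the clay remains overconsolidated and only the recompression index applies:
S_c = C_r·H/(1+e₀)·log₁₀(σ'_f/σ'_0) = 0.026×5.9/1.74×log₁₀(92.209/42.409)
    = 0.088161 × 0.33732 = 0.02974 m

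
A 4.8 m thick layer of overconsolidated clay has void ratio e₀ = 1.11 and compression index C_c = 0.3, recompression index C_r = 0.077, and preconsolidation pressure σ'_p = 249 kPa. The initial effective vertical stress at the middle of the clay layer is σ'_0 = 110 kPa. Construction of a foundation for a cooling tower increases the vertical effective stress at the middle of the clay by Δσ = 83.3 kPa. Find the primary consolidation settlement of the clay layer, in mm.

S_c ≈ 42.9 mm

Final effective stress: σ'_f = 110 + 83.3 = 193.3 kPa.
σ'_f = 193.3 ≤ σ'_p = 249 kPa, so the clay remains overconsolidated and only the recompression index applies:
S_c = C_r·H/(1+e₀)·log₁₀(σ'_f/σ'_0) = 0.077×4.8/2.11×log₁₀(193.3/110)
    = 0.17517 × 0.24484 = 0.04289 m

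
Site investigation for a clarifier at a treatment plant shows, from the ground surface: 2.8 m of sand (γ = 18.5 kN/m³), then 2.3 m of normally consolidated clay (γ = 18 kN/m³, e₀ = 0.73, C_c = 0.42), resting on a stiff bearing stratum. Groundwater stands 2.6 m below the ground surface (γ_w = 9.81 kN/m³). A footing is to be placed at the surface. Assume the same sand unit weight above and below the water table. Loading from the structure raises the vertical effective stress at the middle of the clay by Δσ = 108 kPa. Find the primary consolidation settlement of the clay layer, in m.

S_c ≈ 0.252 m

Mid-depth of clay below the ground surface: z = 2.8 + 2.3/2 = 3.95 m.
Total vertical stress at mid-clay: σ_v = 18.5×2.8 + 18×1.15 = 72.5 kPa.
Pore pressure: u = 9.81×(3.95 − 2.6) = 13.244 kPa.
Initial effective stress: σ'_0 = σ_v − u = 72.5 − 13.244 = 59.256 kPa.
Final effective stress: σ'_f = σ'_0 + Δσ = 59.256 + 108 = 167.26 kPa.
Normally consolidated clay, so the full stress increment lies on the virgin compression line:
S_c = C_c·H/(1+e₀)·log₁₀(σ'_f/σ'_0) = 0.42×2.3/(1+0.73)×log₁₀(167.26/59.256)
    = 0.55838 × 0.45066 = 0.2516 m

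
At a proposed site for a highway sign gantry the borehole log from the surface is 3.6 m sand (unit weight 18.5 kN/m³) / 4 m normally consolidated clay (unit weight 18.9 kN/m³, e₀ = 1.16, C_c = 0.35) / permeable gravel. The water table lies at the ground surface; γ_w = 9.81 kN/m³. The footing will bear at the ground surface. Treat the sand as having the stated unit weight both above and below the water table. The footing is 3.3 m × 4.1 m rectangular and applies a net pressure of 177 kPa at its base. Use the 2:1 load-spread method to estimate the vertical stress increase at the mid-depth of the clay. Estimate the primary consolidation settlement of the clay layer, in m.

S_c ≈ 0.125 m

Mid-depth of clay below the ground surface: z = 3.6 + 4/2 = 5.6 m.
Total vertical stress at mid-clay: σ_v = 18.5×3.6 + 18.9×2 = 104.4 kPa.
Pore pressure: u = 9.81×(5.6 − 0) = 54.936 kPa.
Initial effective stress: σ'_0 = σ_v − u = 104.4 − 54.936 = 49.464 kPa.
Stress increase at mid-clay by the 2:1 spreading method:
Δσ = qBL/((B+z)(L+z)) = 177×3.3×4.1/((3.3+5.6)(4.1+5.6)) = 27.74 kPa
Final effective stress: σ'_f = σ'_0 + Δσ = 49.464 + 27.74 = 77.204 kPa.
Normally consolidated clay, so the full stress increment lies on the virgin compression line:
S_c = C_c·H/(1+e₀)·log₁₀(σ'_f/σ'_0) = 0.35×4/(1+1.16)×log₁₀(77.204/49.464)
    = 0.64815 × 0.19335 = 0.1253 m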